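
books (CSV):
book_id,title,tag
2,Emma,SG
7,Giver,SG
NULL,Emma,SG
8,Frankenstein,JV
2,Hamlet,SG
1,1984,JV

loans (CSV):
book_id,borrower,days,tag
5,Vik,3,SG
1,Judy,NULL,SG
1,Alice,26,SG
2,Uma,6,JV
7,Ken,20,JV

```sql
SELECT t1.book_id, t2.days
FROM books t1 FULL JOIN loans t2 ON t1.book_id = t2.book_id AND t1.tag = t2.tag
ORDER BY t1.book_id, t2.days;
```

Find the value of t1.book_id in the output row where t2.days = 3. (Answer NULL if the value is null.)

FULL OUTER JOIN keeps every row from both sides; unmatched rows get NULL for the other side's columns.
Matching on t1.book_id = t2.book_id AND t1.tag = t2.tag. A NULL in a compared column never satisfies the condition.
- t1 (book_id=2, tag=SG) has no partner → padded with NULL.
- t1 (book_id=7, tag=SG) has no partner → padded with NULL.
- t1 (book_id=NULL, tag=SG) has no partner → padded with NULL.
- t1 (book_id=8, tag=JV) has no partner → padded with NULL.
- t1 (book_id=2, tag=SG) has no partner → padded with NULL.
- t1 (book_id=1, tag=JV) has no partner → padded with NULL.
- 5 row(s) from t2 found no t1 partner → padded with NULL.

NULL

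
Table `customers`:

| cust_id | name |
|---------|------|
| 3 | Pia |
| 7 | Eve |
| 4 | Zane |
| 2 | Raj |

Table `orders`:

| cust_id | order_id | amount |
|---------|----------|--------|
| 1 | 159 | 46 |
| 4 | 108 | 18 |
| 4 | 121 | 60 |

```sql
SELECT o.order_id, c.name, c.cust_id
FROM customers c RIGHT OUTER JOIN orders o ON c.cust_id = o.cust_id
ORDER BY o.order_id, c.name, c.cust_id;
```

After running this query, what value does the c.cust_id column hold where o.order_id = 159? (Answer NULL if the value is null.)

RIGHT JOIN keeps every row from `orders`; unmatched rows get NULL for `customers`'s columns.
Matching on c.cust_id = o.cust_id.
Matched pairs: 2; unmatched o rows kept: 1.

NULL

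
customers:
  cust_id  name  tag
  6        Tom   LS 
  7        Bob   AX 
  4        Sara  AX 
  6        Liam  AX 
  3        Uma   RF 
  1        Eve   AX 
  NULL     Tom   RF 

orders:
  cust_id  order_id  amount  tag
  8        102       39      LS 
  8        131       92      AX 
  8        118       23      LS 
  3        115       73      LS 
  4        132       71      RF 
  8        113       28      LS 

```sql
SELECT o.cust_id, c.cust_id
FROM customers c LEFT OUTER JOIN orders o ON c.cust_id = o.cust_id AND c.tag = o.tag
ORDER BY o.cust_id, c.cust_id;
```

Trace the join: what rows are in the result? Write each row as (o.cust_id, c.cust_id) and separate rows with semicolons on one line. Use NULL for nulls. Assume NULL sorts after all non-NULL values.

(NULL, 1); (NULL, 3); (NULL, 4); (NULL, 6); (NULL, 6); (NULL, 7); (NULL, NULL)

LEFT JOIN keeps every row from `customers`; unmatched rows get NULL for `orders`'s columns.
Matching on c.cust_id = o.cust_id AND c.tag = o.tag. A NULL in a compared column never satisfies the condition.
Matched pairs: 0; unmatched c rows kept: 7.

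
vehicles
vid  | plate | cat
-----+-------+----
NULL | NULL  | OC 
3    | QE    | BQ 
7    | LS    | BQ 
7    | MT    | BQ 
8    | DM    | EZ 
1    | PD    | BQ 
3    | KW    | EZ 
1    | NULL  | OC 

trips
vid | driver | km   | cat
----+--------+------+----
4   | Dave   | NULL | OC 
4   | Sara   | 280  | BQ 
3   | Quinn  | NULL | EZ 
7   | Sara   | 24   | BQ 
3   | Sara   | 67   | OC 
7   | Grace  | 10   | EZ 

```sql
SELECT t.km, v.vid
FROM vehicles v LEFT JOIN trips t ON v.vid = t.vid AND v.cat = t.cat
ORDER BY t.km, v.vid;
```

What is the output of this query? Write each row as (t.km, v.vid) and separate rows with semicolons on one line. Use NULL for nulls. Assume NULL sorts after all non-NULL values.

(24, 7); (24, 7); (NULL, 1); (NULL, 1); (NULL, 3); (NULL, 3); (NULL, 8); (NULL, NULL)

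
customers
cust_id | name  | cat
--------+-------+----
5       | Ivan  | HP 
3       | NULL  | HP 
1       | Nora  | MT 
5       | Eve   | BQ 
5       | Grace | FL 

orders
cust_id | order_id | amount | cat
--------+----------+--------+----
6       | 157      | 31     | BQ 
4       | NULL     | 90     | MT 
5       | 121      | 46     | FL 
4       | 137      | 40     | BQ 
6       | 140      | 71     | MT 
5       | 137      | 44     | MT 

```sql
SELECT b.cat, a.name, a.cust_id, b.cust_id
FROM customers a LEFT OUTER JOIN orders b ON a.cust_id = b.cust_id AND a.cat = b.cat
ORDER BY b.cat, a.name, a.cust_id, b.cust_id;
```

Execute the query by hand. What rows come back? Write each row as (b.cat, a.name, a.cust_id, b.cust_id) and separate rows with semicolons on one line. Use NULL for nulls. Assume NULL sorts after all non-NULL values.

(FL, Grace, 5, 5); (NULL, Eve, 5, NULL); (NULL, Ivan, 5, NULL); (NULL, Nora, 1, NULL); (NULL, NULL, 3, NULL)

LEFT JOIN keeps every row from `customers`; unmatched rows get NULL for `orders`'s columns.
Matching on a.cust_id = b.cust_id AND a.cat = b.cat.
- a (cust_id=5, cat=HP) has no partner → padded with NULL.
- a (cust_id=3, cat=HP) has no partner → padded with NULL.
- a (cust_id=1, cat=MT) has no partner → padded with NULL.
- a (cust_id=5, cat=BQ) has no partner → padded with NULL.
- a (cust_id=5, cat=FL) pairs with 1 row(s) of b.
After projecting and ordering:
b.cat | a.name | a.cust_id | b.cust_id
FL | Grace | 5 | 5
NULL | Eve | 5 | NULL
NULL | Ivan | 5 | NULL
NULL | Nora | 1 | NULL
NULL | NULL | 3 | NULL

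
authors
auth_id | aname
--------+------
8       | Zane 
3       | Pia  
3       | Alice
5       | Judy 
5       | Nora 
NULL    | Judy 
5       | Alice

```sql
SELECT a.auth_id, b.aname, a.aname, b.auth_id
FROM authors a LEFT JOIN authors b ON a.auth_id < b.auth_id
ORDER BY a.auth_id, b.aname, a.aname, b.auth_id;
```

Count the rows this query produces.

LEFT JOIN keeps every row from `authors a`; unmatched rows get NULL for `authors b`'s columns.
Matching on a.auth_id < b.auth_id. A NULL in a compared column never satisfies the condition.
Matched pairs: 11; unmatched a rows kept: 2.
Total: 11 matched + 2 padded = 13 rows.

13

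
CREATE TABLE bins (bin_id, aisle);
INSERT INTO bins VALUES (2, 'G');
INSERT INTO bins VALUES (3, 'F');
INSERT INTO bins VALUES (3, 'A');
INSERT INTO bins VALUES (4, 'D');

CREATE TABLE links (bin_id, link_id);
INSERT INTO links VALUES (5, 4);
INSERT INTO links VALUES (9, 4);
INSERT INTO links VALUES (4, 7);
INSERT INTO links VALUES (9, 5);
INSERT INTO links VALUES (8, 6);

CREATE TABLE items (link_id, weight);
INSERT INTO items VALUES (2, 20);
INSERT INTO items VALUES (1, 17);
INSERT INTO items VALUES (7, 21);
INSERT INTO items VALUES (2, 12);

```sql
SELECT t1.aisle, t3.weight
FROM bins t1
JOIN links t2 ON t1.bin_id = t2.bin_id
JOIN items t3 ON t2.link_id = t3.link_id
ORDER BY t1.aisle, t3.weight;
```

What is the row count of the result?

1

Joins associate left-to-right: bins INNER JOIN links on bin_id gives 1 intermediate row(s).
Then INNER JOIN `items t3` on link_id: keep only rows whose t2.link_id appears in t3.
Result: 1 row(s).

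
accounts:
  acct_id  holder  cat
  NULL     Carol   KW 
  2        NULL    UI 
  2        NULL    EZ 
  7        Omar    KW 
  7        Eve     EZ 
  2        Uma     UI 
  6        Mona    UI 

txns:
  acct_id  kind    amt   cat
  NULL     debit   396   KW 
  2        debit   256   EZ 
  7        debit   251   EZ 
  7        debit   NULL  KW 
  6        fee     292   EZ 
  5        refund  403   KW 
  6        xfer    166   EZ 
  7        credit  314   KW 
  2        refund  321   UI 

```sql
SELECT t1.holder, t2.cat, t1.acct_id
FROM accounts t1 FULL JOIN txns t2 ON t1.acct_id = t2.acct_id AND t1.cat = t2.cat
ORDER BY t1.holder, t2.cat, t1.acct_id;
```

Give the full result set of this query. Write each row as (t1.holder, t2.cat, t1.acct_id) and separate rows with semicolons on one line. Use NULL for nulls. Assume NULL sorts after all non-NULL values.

(Carol, NULL, NULL); (Eve, EZ, 7); (Mona, NULL, 6); (Omar, KW, 7); (Omar, KW, 7); (Uma, UI, 2); (NULL, EZ, 2); (NULL, EZ, NULL); (NULL, EZ, NULL); (NULL, KW, NULL); (NULL, KW, NULL); (NULL, UI, 2)

FULL OUTER JOIN keeps every row from both sides; unmatched rows get NULL for the other side's columns.
Matching on t1.acct_id = t2.acct_id AND t1.cat = t2.cat. A NULL in a compared column never satisfies the condition.
- t1 (acct_id=NULL, cat=KW) has no partner → padded with NULL.
- t1 (acct_id=2, cat=UI) pairs with 1 row(s) of t2.
- t1 (acct_id=2, cat=EZ) pairs with 1 row(s) of t2.
- t1 (acct_id=7, cat=KW) pairs with 2 row(s) of t2.
- t1 (acct_id=7, cat=EZ) pairs with 1 row(s) of t2.
- t1 (acct_id=2, cat=UI) pairs with 1 row(s) of t2.
- t1 (acct_id=6, cat=UI) has no partner → padded with NULL.
- plus 4 unmatched t2 row(s), each kept with NULL t1 columns.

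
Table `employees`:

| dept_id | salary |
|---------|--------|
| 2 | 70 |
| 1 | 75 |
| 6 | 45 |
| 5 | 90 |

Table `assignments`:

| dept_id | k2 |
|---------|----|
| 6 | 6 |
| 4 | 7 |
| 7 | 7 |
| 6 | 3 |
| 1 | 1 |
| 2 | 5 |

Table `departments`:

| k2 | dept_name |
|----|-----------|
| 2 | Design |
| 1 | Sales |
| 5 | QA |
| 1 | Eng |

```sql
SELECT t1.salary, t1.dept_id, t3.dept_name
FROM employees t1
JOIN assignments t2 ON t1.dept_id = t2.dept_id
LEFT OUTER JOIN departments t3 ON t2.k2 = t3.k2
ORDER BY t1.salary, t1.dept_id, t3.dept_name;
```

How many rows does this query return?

5

Joins associate left-to-right: employees INNER JOIN assignments on dept_id gives 4 intermediate row(s).
Then LEFT JOIN `departments t3` on k2: each of those 4 rows is kept; rows whose t2.k2 has no match in t3 get NULL for t3's columns.
Result: 5 row(s).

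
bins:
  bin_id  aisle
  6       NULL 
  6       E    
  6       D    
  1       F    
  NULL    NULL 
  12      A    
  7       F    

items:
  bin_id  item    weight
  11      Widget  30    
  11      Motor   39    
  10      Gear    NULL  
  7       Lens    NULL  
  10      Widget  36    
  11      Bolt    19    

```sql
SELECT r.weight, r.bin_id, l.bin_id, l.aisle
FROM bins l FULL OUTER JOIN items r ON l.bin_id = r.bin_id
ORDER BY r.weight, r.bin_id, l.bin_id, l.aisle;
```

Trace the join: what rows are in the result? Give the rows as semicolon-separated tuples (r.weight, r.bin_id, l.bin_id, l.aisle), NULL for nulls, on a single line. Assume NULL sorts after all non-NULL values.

FULL OUTER JOIN keeps every row from both sides; unmatched rows get NULL for the other side's columns.
Matching on l.bin_id = r.bin_id. A NULL in a compared column never satisfies the condition.
Matched pairs: 1; unmatched l rows kept: 6; unmatched r rows kept: 5.

(19, 11, NULL, NULL); (30, 11, NULL, NULL); (36, 10, NULL, NULL); (39, 11, NULL, NULL); (NULL, 7, 7, F); (NULL, 10, NULL, NULL); (NULL, NULL, 1, F); (NULL, NULL, 6, D); (NULL, NULL, 6, E); (NULL, NULL, 6, NULL); (NULL, NULL, 12, A); (NULL, NULL, NULL, NULL)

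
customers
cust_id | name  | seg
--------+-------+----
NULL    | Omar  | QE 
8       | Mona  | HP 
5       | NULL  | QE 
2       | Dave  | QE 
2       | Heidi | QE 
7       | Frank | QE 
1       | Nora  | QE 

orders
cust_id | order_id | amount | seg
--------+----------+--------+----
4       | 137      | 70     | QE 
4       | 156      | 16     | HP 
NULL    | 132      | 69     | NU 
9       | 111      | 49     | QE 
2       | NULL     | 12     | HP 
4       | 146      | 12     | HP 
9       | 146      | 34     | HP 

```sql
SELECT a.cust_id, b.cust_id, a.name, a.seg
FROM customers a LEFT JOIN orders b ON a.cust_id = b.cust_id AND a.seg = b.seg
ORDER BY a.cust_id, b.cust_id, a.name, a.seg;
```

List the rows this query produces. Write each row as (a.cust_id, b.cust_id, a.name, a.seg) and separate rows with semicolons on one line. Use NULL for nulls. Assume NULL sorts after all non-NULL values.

LEFT JOIN keeps every row from `customers`; unmatched rows get NULL for `orders`'s columns.
Matching on a.cust_id = b.cust_id AND a.seg = b.seg. A NULL in a compared column never satisfies the condition.
- a row (cust_id=NULL, seg=QE): no match → kept, b columns NULL.
- a row (cust_id=8, seg=HP): no match → kept, b columns NULL.
- a row (cust_id=5, seg=QE): no match → kept, b columns NULL.
- a row (cust_id=2, seg=QE): no match → kept, b columns NULL.
- a row (cust_id=2, seg=QE): no match → kept, b columns NULL.
- a row (cust_id=7, seg=QE): no match → kept, b columns NULL.
- a row (cust_id=1, seg=QE): no match → kept, b columns NULL.
After projecting and ordering:
a.cust_id | b.cust_id | a.name | a.seg
1 | NULL | Nora | QE
2 | NULL | Dave | QE
2 | NULL | Heidi | QE
5 | NULL | NULL | QE
7 | NULL | Frank | QE
8 | NULL | Mona | HP
NULL | NULL | Omar | QE

(1, NULL, Nora, QE); (2, NULL, Dave, QE); (2, NULL, Heidi, QE); (5, NULL, NULL, QE); (7, NULL, Frank, QE); (8, NULL, Mona, HP); (NULL, NULL, Omar, QE)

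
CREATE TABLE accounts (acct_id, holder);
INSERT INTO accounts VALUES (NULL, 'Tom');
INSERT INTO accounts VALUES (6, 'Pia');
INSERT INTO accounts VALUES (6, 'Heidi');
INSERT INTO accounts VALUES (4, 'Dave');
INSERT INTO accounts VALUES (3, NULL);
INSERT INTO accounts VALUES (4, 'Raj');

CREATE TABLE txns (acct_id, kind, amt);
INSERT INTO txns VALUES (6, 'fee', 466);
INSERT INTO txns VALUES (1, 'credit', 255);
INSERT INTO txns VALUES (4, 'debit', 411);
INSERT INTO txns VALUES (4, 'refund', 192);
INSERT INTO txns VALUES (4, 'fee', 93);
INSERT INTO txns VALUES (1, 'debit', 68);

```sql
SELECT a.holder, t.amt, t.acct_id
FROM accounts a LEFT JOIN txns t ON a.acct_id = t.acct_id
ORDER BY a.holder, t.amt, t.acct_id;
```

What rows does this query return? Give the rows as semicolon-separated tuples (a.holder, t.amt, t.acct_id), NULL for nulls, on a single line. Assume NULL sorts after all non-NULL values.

(Dave, 93, 4); (Dave, 192, 4); (Dave, 411, 4); (Heidi, 466, 6); (Pia, 466, 6); (Raj, 93, 4); (Raj, 192, 4); (Raj, 411, 4); (Tom, NULL, NULL); (NULL, NULL, NULL)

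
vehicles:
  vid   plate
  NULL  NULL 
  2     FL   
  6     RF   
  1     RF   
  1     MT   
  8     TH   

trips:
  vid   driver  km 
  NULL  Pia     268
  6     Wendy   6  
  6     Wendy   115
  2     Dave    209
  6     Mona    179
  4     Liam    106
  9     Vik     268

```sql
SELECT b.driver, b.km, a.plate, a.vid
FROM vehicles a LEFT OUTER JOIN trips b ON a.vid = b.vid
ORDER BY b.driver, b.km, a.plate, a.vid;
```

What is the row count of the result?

8

LEFT JOIN keeps every row from `vehicles`; unmatched rows get NULL for `trips`'s columns.
Matching on a.vid = b.vid. A NULL in a compared column never satisfies the condition.
Matched pairs: 4; unmatched a rows kept: 4.
Total: 4 matched + 4 padded = 8 rows.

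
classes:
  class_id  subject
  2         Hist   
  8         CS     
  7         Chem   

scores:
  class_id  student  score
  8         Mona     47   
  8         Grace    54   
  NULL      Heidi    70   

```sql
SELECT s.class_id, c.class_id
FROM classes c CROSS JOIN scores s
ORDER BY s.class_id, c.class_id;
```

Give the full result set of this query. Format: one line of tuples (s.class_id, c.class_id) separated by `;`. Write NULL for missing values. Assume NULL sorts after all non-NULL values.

CROSS JOIN pairs every row of `classes` with every row of `scores`: 3 × 3 = 9 rows.
After projecting and ordering:
s.class_id | c.class_id
8 | 2
8 | 2
8 | 7
8 | 7
8 | 8
8 | 8
NULL | 2
NULL | 7
NULL | 8

(8, 2); (8, 2); (8, 7); (8, 7); (8, 8); (8, 8); (NULL, 2); (NULL, 7); (NULL, 8)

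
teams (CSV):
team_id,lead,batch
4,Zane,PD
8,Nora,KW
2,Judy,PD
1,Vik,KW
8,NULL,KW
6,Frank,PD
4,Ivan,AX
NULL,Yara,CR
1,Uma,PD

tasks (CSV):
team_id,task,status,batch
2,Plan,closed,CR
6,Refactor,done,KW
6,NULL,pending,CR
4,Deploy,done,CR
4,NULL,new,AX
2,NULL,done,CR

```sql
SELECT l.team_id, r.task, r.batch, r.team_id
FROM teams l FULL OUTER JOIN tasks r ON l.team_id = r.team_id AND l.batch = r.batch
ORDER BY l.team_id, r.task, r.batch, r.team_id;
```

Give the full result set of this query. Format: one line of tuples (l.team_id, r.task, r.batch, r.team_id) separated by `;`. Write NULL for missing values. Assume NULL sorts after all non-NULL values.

(1, NULL, NULL, NULL); (1, NULL, NULL, NULL); (2, NULL, NULL, NULL); (4, NULL, AX, 4); (4, NULL, NULL, NULL); (6, NULL, NULL, NULL); (8, NULL, NULL, NULL); (8, NULL, NULL, NULL); (NULL, Deploy, CR, 4); (NULL, Plan, CR, 2); (NULL, Refactor, KW, 6); (NULL, NULL, CR, 2); (NULL, NULL, CR, 6); (NULL, NULL, NULL, NULL)

FULL OUTER JOIN keeps every row from both sides; unmatched rows get NULL for the other side's columns.
Matching on l.team_id = r.team_id AND l.batch = r.batch. A NULL in a compared column never satisfies the condition.
Matched pairs: 1; unmatched l rows kept: 8; unmatched r rows kept: 5.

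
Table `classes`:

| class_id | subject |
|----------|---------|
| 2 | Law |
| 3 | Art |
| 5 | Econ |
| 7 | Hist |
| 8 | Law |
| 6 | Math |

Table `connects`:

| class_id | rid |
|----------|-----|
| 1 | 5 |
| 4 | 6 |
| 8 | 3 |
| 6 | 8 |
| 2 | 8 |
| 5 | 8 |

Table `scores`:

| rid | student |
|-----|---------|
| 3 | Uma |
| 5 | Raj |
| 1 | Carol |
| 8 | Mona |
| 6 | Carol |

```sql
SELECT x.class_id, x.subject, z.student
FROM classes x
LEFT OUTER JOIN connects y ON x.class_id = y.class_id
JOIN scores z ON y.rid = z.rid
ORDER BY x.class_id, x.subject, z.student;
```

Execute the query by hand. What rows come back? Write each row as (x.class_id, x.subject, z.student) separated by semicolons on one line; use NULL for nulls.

(2, Law, Mona); (5, Econ, Mona); (6, Math, Mona); (8, Law, Uma)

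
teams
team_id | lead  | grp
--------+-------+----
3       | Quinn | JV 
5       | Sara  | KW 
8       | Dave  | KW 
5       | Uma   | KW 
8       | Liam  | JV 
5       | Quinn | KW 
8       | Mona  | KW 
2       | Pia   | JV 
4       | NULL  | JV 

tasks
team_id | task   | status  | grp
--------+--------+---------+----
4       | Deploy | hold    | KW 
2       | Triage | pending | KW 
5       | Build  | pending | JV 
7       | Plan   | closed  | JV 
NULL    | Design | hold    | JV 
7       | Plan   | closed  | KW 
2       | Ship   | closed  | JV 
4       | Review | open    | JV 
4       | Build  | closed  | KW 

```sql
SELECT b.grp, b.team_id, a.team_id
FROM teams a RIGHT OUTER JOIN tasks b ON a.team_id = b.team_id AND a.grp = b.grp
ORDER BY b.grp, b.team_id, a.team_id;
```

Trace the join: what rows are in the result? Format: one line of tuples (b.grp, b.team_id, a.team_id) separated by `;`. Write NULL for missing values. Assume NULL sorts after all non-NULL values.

(JV, 2, 2); (JV, 4, 4); (JV, 5, NULL); (JV, 7, NULL); (JV, NULL, NULL); (KW, 2, NULL); (KW, 4, NULL); (KW, 4, NULL); (KW, 7, NULL)

RIGHT JOIN keeps every row from `tasks`; unmatched rows get NULL for `teams`'s columns.
Matching on a.team_id = b.team_id AND a.grp = b.grp. A NULL in a compared column never satisfies the condition.
Matched pairs: 2; unmatched b rows kept: 7.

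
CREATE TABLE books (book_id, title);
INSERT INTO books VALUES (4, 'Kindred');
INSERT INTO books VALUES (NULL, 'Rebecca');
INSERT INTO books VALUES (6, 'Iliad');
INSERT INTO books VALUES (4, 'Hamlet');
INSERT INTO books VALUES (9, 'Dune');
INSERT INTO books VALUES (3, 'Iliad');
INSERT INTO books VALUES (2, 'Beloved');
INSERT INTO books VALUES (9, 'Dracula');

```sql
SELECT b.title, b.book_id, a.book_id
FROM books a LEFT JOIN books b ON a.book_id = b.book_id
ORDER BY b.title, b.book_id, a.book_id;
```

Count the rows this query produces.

12

LEFT JOIN keeps every row from `books a`; unmatched rows get NULL for `books b`'s columns.
Matching on a.book_id = b.book_id. A NULL in a compared column never satisfies the condition.
- book_id=4: 2 matching b row(s), so 2 row(s) emitted.
- book_id=NULL: no b row matches, row kept with b columns NULL.
- book_id=6: 1 matching b row(s), so 1 row(s) emitted.
- book_id=4: 2 matching b row(s), so 2 row(s) emitted.
- book_id=9: 2 matching b row(s), so 2 row(s) emitted.
- book_id=3: 1 matching b row(s), so 1 row(s) emitted.
- book_id=2: 1 matching b row(s), so 1 row(s) emitted.
- book_id=9: 2 matching b row(s), so 2 row(s) emitted.
Total: 11 matched + 1 padded = 12 rows.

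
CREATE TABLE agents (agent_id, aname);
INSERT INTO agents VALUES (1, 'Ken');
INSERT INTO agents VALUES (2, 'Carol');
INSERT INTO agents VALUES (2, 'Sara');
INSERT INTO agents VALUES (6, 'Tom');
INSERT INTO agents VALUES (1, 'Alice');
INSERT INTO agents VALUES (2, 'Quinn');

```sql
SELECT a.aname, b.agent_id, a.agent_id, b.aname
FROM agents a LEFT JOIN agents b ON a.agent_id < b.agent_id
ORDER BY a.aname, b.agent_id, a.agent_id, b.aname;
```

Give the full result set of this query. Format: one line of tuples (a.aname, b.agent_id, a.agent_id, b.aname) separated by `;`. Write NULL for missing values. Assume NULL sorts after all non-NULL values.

(Alice, 2, 1, Carol); (Alice, 2, 1, Quinn); (Alice, 2, 1, Sara); (Alice, 6, 1, Tom); (Carol, 6, 2, Tom); (Ken, 2, 1, Carol); (Ken, 2, 1, Quinn); (Ken, 2, 1, Sara); (Ken, 6, 1, Tom); (Quinn, 6, 2, Tom); (Sara, 6, 2, Tom); (Tom, NULL, 6, NULL)

LEFT JOIN keeps every row from `agents a`; unmatched rows get NULL for `agents b`'s columns.
Matching on a.agent_id < b.agent_id.
- a (agent_id=1) pairs with 4 row(s) of b.
- a (agent_id=2) pairs with 1 row(s) of b.
- a (agent_id=2) pairs with 1 row(s) of b.
- a (agent_id=6) has no partner → padded with NULL.
- a (agent_id=1) pairs with 4 row(s) of b.
- a (agent_id=2) pairs with 1 row(s) of b.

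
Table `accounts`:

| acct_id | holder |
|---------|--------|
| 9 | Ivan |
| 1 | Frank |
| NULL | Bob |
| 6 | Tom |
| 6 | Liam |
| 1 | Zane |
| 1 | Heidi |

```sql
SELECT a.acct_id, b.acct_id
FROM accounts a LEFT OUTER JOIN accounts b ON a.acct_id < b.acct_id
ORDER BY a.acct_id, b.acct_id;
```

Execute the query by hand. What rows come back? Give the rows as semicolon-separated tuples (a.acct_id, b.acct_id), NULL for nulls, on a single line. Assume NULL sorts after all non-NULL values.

(1, 6); (1, 6); (1, 6); (1, 6); (1, 6); (1, 6); (1, 9); (1, 9); (1, 9); (6, 9); (6, 9); (9, NULL); (NULL, NULL)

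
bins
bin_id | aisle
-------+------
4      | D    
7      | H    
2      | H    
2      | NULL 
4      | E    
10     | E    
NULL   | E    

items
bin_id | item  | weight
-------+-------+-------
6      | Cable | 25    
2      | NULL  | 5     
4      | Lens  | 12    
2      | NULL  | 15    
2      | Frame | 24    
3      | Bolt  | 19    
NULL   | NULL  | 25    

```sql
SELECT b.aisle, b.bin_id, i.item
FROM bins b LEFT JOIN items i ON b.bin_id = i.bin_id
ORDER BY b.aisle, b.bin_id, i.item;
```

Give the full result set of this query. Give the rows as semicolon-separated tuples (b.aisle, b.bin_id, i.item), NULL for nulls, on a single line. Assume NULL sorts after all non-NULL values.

LEFT JOIN keeps every row from `bins`; unmatched rows get NULL for `items`'s columns.
Matching on b.bin_id = i.bin_id. A NULL in a compared column never satisfies the condition.
- b row (bin_id=4): matches 1 i row(s) → 1 output row(s).
- b row (bin_id=7): no match → kept, i columns NULL.
- b row (bin_id=2): matches 3 i row(s) → 3 output row(s).
- b row (bin_id=2): matches 3 i row(s) → 3 output row(s).
- b row (bin_id=4): matches 1 i row(s) → 1 output row(s).
- b row (bin_id=10): no match → kept, i columns NULL.
- b row (bin_id=NULL): no match → kept, i columns NULL.

(D, 4, Lens); (E, 4, Lens); (E, 10, NULL); (E, NULL, NULL); (H, 2, Frame); (H, 2, NULL); (H, 2, NULL); (H, 7, NULL); (NULL, 2, Frame); (NULL, 2, NULL); (NULL, 2, NULL)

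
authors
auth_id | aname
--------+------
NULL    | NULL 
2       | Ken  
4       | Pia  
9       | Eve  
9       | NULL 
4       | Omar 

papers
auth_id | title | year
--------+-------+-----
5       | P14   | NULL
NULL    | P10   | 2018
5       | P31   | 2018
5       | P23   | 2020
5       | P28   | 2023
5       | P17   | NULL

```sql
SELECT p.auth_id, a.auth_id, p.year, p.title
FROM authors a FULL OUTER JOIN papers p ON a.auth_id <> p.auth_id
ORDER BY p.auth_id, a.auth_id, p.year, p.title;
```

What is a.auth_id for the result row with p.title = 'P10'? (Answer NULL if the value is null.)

FULL OUTER JOIN keeps every row from both sides; unmatched rows get NULL for the other side's columns.
Matching on a.auth_id <> p.auth_id. A NULL in a compared column never satisfies the condition.
- a (auth_id=NULL) has no partner → padded with NULL.
- a (auth_id=2) pairs with 5 row(s) of p.
- a (auth_id=4) pairs with 5 row(s) of p.
- a (auth_id=9) pairs with 5 row(s) of p.
- a (auth_id=9) pairs with 5 row(s) of p.
- a (auth_id=4) pairs with 5 row(s) of p.
- 1 p row(s) had no a match → kept, a columns NULL.

NULL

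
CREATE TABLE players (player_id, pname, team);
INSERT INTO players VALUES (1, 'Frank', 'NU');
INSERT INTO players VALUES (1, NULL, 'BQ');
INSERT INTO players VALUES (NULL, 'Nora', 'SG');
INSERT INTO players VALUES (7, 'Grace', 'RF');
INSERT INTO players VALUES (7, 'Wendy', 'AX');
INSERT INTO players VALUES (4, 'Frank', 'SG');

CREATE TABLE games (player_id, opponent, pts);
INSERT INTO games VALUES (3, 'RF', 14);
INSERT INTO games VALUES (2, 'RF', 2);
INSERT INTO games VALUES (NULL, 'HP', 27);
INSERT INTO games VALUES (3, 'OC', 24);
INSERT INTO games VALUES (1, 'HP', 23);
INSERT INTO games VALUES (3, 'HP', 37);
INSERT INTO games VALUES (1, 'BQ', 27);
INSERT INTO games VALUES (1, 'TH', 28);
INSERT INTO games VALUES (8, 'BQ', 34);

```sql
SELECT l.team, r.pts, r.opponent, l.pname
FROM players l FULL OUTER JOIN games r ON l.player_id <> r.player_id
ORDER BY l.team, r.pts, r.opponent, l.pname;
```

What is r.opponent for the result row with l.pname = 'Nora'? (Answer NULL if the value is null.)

NULL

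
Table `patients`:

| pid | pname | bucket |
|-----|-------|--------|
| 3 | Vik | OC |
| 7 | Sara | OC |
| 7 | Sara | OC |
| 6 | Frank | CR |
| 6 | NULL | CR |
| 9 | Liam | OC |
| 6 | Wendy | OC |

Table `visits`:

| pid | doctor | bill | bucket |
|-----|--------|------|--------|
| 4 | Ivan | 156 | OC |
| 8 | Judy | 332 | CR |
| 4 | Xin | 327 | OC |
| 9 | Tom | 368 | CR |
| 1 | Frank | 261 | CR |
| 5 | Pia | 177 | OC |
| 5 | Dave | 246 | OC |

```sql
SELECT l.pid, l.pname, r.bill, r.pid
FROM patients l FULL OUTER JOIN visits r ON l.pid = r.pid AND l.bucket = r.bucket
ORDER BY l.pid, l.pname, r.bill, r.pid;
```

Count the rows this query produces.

FULL OUTER JOIN keeps every row from both sides; unmatched rows get NULL for the other side's columns.
Matching on l.pid = r.pid AND l.bucket = r.bucket.
- l[0] pid=3, bucket=OC → no match; kept with NULLs on the r side.
- l[1] pid=7, bucket=OC → no match; kept with NULLs on the r side.
- l[2] pid=7, bucket=OC → no match; kept with NULLs on the r side.
- l[3] pid=6, bucket=CR → no match; kept with NULLs on the r side.
- l[4] pid=6, bucket=CR → no match; kept with NULLs on the r side.
- l[5] pid=9, bucket=OC → no match; kept with NULLs on the r side.
- l[6] pid=6, bucket=OC → no match; kept with NULLs on the r side.
- 7 row(s) from r found no l partner → padded with NULL.
Total: 0 matched + 14 padded = 14 rows.

14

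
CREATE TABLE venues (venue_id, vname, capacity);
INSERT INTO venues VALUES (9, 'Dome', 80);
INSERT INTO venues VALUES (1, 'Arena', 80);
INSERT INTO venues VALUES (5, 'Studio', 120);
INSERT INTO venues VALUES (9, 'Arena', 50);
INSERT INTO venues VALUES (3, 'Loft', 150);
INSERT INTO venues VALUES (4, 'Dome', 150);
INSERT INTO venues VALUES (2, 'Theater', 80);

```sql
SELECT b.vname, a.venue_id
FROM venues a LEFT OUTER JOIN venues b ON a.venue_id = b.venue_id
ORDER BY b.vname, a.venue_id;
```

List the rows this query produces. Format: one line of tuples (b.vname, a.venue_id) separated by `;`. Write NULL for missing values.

(Arena, 1); (Arena, 9); (Arena, 9); (Dome, 4); (Dome, 9); (Dome, 9); (Loft, 3); (Studio, 5); (Theater, 2)

LEFT JOIN keeps every row from `venues a`; unmatched rows get NULL for `venues b`'s columns.
Matching on a.venue_id = b.venue_id.
Matched pairs: 9; unmatched a rows kept: 0.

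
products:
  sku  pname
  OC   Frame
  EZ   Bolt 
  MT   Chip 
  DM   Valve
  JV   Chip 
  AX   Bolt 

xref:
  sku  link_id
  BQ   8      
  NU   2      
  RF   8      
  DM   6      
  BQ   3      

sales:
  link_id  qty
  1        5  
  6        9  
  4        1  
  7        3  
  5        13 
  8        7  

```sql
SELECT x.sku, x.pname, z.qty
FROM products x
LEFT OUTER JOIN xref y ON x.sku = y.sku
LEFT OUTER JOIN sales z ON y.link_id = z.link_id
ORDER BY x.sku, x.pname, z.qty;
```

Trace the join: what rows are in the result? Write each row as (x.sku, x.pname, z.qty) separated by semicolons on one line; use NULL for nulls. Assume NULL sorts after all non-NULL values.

(AX, Bolt, NULL); (DM, Valve, 9); (EZ, Bolt, NULL); (JV, Chip, NULL); (MT, Chip, NULL); (OC, Frame, NULL)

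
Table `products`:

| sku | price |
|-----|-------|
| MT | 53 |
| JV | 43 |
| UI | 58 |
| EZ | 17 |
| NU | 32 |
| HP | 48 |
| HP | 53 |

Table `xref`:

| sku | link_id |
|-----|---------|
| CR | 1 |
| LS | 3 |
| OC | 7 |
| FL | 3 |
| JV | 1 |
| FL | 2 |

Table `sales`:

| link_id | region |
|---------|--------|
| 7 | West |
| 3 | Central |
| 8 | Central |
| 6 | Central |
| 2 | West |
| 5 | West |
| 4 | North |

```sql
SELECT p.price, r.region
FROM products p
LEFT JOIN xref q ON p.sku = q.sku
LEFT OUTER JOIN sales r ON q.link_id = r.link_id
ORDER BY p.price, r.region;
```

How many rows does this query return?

Evaluate left to right. First `products p LEFT JOIN xref q` on sku: 7 row(s).
Then LEFT JOIN `sales r` on link_id: each of those 7 rows is kept; rows whose q.link_id has no match in r get NULL for r's columns.
Result: 7 row(s).

7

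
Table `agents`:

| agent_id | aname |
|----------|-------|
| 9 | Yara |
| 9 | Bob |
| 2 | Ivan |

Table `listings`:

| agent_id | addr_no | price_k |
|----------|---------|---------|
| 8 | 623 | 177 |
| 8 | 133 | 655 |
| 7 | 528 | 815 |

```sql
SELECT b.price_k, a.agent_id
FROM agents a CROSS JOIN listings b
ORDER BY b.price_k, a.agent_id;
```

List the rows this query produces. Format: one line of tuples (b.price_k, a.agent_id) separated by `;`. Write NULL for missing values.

(177, 2); (177, 9); (177, 9); (655, 2); (655, 9); (655, 9); (815, 2); (815, 9); (815, 9)

CROSS JOIN pairs every row of `agents` with every row of `listings`: 3 × 3 = 9 rows.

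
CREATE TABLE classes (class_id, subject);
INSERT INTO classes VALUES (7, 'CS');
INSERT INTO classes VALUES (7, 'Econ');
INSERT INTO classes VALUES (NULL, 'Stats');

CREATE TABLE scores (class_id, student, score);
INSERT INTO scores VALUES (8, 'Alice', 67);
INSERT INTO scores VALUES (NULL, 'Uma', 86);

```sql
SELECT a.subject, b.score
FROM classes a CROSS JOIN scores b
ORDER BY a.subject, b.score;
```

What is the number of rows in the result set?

CROSS JOIN pairs every row of `classes` with every row of `scores`: 3 × 2 = 6 rows.

6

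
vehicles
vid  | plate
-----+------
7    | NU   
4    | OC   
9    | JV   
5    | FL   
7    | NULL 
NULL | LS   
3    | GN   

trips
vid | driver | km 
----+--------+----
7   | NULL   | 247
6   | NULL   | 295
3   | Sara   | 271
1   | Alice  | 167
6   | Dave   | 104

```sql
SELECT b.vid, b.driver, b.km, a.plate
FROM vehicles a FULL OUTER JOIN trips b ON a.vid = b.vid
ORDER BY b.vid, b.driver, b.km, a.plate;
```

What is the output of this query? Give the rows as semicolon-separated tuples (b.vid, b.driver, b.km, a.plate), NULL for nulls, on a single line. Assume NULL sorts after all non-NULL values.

(1, Alice, 167, NULL); (3, Sara, 271, GN); (6, Dave, 104, NULL); (6, NULL, 295, NULL); (7, NULL, 247, NU); (7, NULL, 247, NULL); (NULL, NULL, NULL, FL); (NULL, NULL, NULL, JV); (NULL, NULL, NULL, LS); (NULL, NULL, NULL, OC)

FULL OUTER JOIN keeps every row from both sides; unmatched rows get NULL for the other side's columns.
Matching on a.vid = b.vid. A NULL in a compared column never satisfies the condition.
- a (vid=7) pairs with 1 row(s) of b.
- a (vid=4) has no partner → padded with NULL.
- a (vid=9) has no partner → padded with NULL.
- a (vid=5) has no partner → padded with NULL.
- a (vid=7) pairs with 1 row(s) of b.
- a (vid=NULL) has no partner → padded with NULL.
- a (vid=3) pairs with 1 row(s) of b.
- 3 row(s) from b found no a partner → padded with NULL.
After projecting and ordering:
b.vid | b.driver | b.km | a.plate
1 | Alice | 167 | NULL
3 | Sara | 271 | GN
6 | Dave | 104 | NULL
6 | NULL | 295 | NULL
7 | NULL | 247 | NU
7 | NULL | 247 | NULL
NULL | NULL | NULL | FL
NULL | NULL | NULL | JV
NULL | NULL | NULL | LS
NULL | NULL | NULL | OC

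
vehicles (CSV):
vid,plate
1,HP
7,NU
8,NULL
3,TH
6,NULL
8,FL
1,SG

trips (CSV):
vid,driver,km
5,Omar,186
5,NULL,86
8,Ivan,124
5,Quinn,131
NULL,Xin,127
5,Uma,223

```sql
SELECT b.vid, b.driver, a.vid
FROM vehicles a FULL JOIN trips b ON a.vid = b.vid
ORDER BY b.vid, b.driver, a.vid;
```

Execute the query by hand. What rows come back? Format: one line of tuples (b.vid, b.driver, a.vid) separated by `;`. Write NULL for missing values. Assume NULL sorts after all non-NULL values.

(5, Omar, NULL); (5, Quinn, NULL); (5, Uma, NULL); (5, NULL, NULL); (8, Ivan, 8); (8, Ivan, 8); (NULL, Xin, NULL); (NULL, NULL, 1); (NULL, NULL, 1); (NULL, NULL, 3); (NULL, NULL, 6); (NULL, NULL, 7)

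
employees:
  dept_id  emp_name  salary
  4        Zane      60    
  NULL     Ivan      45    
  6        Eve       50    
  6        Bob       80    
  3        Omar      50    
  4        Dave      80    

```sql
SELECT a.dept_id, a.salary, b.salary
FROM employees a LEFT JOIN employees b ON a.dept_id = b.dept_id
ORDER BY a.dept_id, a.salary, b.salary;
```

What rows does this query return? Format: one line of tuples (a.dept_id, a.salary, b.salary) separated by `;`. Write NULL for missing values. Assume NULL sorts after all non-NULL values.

(3, 50, 50); (4, 60, 60); (4, 60, 80); (4, 80, 60); (4, 80, 80); (6, 50, 50); (6, 50, 80); (6, 80, 50); (6, 80, 80); (NULL, 45, NULL)

LEFT JOIN keeps every row from `employees a`; unmatched rows get NULL for `employees b`'s columns.
Matching on a.dept_id = b.dept_id. A NULL in a compared column never satisfies the condition.
Matched pairs: 9; unmatched a rows kept: 1.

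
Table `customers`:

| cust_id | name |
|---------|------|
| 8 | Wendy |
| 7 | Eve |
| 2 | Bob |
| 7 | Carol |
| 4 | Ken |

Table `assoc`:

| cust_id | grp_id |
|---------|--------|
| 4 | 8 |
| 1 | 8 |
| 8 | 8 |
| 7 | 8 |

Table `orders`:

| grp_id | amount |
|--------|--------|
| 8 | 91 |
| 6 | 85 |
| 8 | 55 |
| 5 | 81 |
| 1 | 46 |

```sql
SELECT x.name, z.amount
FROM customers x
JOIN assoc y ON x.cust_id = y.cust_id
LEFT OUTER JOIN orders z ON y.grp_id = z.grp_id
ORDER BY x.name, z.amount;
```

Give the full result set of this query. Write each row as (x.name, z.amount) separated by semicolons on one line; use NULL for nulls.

(Carol, 55); (Carol, 91); (Eve, 55); (Eve, 91); (Ken, 55); (Ken, 91); (Wendy, 55); (Wendy, 91)

Step 1 — x INNER JOIN y on cust_id → 4 row(s).
Then LEFT JOIN `orders z` on grp_id: each of those 4 rows is kept; rows whose y.grp_id has no match in z get NULL for z's columns.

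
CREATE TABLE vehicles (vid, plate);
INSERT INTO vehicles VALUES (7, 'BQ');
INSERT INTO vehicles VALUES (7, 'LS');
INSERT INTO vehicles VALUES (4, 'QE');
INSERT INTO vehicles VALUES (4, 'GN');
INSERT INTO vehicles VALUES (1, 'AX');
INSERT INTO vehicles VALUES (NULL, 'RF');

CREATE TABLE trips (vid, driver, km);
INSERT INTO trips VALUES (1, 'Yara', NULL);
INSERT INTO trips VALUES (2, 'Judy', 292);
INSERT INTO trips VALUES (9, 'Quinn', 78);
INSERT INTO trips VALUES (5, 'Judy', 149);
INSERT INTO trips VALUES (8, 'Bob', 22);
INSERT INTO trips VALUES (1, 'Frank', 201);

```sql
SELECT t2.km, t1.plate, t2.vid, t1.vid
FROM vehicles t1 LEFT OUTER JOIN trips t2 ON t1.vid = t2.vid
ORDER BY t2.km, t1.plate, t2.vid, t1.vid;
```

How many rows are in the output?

7

LEFT JOIN keeps every row from `vehicles`; unmatched rows get NULL for `trips`'s columns.
Matching on t1.vid = t2.vid. A NULL in a compared column never satisfies the condition.
- t1[0] vid=7 → no match; kept with NULLs on the t2 side.
- t1[1] vid=7 → no match; kept with NULLs on the t2 side.
- t1[2] vid=4 → no match; kept with NULLs on the t2 side.
- t1[3] vid=4 → no match; kept with NULLs on the t2 side.
- t1[4] vid=1 → 2 match(es) in t2 → 2 row(s).
- t1[5] vid=NULL → no match; kept with NULLs on the t2 side.
Total: 2 matched + 5 padded = 7 rows.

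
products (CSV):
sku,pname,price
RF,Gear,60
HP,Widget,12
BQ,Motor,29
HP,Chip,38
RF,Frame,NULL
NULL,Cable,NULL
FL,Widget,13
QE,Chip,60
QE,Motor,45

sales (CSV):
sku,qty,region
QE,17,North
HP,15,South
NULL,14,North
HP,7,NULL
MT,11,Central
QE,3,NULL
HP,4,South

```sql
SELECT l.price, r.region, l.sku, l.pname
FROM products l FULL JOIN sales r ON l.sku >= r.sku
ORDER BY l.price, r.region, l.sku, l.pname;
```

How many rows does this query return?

34

FULL OUTER JOIN keeps every row from both sides; unmatched rows get NULL for the other side's columns.
Matching on l.sku >= r.sku. A NULL in a compared column never satisfies the condition.
- l row (sku=RF): matches 6 r row(s) → 6 output row(s).
- l row (sku=HP): matches 3 r row(s) → 3 output row(s).
- l row (sku=BQ): no match → kept, r columns NULL.
- l row (sku=HP): matches 3 r row(s) → 3 output row(s).
- l row (sku=RF): matches 6 r row(s) → 6 output row(s).
- l row (sku=NULL): no match → kept, r columns NULL.
- l row (sku=FL): no match → kept, r columns NULL.
- l row (sku=QE): matches 6 r row(s) → 6 output row(s).
- l row (sku=QE): matches 6 r row(s) → 6 output row(s).
- plus 1 unmatched r row(s), each kept with NULL l columns.
Total: 30 matched + 4 padded = 34 rows.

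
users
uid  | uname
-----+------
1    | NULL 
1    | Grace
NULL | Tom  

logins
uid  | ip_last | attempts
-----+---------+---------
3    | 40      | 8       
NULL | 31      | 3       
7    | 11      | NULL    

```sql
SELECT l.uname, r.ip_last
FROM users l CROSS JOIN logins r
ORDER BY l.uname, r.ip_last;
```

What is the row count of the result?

CROSS JOIN pairs every row of `users` with every row of `logins`: 3 × 3 = 9 rows.

9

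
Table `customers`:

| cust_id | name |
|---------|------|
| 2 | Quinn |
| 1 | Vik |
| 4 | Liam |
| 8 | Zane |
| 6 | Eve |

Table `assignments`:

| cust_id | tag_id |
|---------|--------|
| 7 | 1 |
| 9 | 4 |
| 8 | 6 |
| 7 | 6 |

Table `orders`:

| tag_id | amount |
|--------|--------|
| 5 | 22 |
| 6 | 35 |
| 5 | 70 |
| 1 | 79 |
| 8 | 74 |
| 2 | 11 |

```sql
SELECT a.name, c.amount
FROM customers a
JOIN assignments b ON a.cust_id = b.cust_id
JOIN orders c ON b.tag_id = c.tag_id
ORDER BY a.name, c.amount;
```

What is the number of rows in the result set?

1

Evaluate left to right. First `customers a INNER JOIN assignments b` on cust_id: 1 row(s).
Then INNER JOIN `orders c` on tag_id: keep only rows whose b.tag_id appears in c.
Result: 1 row(s).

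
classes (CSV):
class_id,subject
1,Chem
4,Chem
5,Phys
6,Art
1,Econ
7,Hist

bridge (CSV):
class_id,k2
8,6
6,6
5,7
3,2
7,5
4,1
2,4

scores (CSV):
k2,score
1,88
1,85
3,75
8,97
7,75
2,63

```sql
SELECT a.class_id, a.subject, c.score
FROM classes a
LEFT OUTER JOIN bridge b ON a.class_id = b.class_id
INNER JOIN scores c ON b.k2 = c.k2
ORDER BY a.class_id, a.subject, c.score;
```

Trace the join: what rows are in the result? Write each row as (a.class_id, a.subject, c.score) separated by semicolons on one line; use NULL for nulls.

Step 1 — a LEFT JOIN b on class_id → 6 row(s).
Then INNER JOIN `scores c` on k2: keep only rows whose b.k2 appears in c.

(4, Chem, 85); (4, Chem, 88); (5, Phys, 75)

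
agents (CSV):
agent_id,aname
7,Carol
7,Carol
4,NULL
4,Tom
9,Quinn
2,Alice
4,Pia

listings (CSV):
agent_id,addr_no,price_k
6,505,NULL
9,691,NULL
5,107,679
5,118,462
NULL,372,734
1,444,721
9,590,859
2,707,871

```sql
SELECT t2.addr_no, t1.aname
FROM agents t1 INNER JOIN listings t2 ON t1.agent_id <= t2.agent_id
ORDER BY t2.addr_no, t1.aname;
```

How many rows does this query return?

27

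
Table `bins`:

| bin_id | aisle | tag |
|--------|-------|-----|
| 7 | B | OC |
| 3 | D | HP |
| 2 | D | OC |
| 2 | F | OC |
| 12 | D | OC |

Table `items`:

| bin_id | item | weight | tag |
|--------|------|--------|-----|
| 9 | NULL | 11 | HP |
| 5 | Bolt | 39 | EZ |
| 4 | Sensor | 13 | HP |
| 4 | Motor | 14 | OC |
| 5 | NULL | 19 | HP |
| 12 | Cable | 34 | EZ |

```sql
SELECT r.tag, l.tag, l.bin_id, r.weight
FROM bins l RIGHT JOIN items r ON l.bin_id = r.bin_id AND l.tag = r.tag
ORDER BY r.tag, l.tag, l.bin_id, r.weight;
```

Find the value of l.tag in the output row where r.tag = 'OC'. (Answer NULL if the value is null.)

RIGHT JOIN keeps every row from `items`; unmatched rows get NULL for `bins`'s columns.
Matching on l.bin_id = r.bin_id AND l.tag = r.tag.
- bin_id=7, tag=OC: no matching r row.
- bin_id=3, tag=HP: no matching r row.
- bin_id=2, tag=OC: no matching r row.
- bin_id=2, tag=OC: no matching r row.
- bin_id=12, tag=OC: no matching r row.
- 6 row(s) from r found no l partner → padded with NULL.

NULL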